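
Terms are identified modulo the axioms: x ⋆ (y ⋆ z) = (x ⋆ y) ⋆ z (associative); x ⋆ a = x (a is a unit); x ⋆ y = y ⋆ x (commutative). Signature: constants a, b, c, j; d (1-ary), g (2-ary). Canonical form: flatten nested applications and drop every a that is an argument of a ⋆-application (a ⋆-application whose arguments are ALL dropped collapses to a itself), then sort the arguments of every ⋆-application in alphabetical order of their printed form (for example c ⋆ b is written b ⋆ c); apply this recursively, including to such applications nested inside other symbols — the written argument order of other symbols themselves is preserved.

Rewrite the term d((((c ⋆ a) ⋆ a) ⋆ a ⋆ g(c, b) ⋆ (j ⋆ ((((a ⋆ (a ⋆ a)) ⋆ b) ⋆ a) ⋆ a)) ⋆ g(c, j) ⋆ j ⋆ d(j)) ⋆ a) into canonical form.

Answer: d(b ⋆ c ⋆ d(j) ⋆ g(c, b) ⋆ g(c, j) ⋆ j ⋆ j)

Derivation:
Work inside:  (((c ⋆ a) ⋆ a) ⋆ a ⋆ g(c, b) ⋆ (j ⋆ ((((a ⋆ (a ⋆ a)) ⋆ b) ⋆ a) ⋆ a)) ⋆ g(c, j) ⋆ j ⋆ d(j)) ⋆ a
Merge nested applications:  c ⋆ a ⋆ a ⋆ a ⋆ g(c, b) ⋆ j ⋆ a ⋆ a ⋆ a ⋆ b ⋆ a ⋆ a ⋆ g(c, j) ⋆ j ⋆ d(j) ⋆ a
Drop the unit:  drop a (×9)
Order the arguments:  b ⋆ c ⋆ d(j) ⋆ g(c, b) ⋆ g(c, j) ⋆ j ⋆ j
Rebuild:  d(b ⋆ c ⋆ d(j) ⋆ g(c, b) ⋆ g(c, j) ⋆ j ⋆ j)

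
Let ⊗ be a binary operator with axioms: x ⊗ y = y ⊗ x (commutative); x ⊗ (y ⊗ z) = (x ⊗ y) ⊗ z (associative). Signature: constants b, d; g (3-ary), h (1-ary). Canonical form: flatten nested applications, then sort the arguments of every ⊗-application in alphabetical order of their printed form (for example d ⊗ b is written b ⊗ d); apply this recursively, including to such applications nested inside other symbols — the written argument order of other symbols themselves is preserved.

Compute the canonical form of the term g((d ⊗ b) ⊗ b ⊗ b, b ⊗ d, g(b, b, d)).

Answer: g(b ⊗ b ⊗ b ⊗ d, b ⊗ d, g(b, b, d))

Derivation:
Focus inside:  (d ⊗ b) ⊗ b ⊗ b
Merge nested applications:  d ⊗ b ⊗ b ⊗ b
Order the arguments:  b ⊗ b ⊗ b ⊗ d
Reassemble:  g(b ⊗ b ⊗ b ⊗ d, b ⊗ d, g(b, b, d))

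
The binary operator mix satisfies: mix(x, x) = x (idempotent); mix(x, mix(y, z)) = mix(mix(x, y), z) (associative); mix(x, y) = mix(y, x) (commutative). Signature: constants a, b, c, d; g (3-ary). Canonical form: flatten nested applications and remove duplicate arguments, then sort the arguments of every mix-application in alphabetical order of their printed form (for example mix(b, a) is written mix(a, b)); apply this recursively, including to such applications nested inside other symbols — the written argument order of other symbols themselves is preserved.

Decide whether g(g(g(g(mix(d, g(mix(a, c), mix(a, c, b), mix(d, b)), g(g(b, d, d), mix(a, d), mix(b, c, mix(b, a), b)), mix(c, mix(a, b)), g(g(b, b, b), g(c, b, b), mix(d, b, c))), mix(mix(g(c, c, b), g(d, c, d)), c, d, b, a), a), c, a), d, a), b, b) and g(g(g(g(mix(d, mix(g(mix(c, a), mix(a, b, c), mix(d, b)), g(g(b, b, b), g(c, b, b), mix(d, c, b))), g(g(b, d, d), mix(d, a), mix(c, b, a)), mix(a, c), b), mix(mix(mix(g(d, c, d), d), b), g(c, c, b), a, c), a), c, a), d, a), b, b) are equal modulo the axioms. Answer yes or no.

Left:  g(g(g(g(mix(d, g(mix(a, c), mix(a, c, b), mix(d, b)), g(g(b, d, d), mix(a, d), mix(b, c, mix(b, a), b)), mix(c, mix(a, b)), g(g(b, b, b), g(c, b, b), mix(d, b, c))), mix(mix(g(c, c, b), g(d, c, d)), c, d, b, a), a), c, a), d, a), b, b)
  Focus inside:  mix(d, g(mix(a, c), mix(a, c, b), mix(d, b)), g(g(b, d, d), mix(a, d), mix(b, c, mix(b, a), b)), mix(c, mix(a, b)), g(g(b, b, b), g(c, b, b), mix(d, b, c)))
  Flatten:  mix(d, g(mix(a, c), mix(a, c, b), mix(d, b)), g(g(b, d, d), mix(a, d), mix(b, c, mix(b, a), b)), c, a, b, g(g(b, b, b), g(c, b, b), mix(d, b, c)))
  Simplify inside:  g(mix(a, c), mix(a, c, b), mix(d, b))  →  g(mix(a, c), mix(a, b, c), mix(b, d))
  Simplify inside:  g(g(b, d, d), mix(a, d), mix(b, c, mix(b, a), b))  →  g(g(b, d, d), mix(a, d), mix(a, b, c))
  Inside:  g(g(b, b, b), g(c, b, b), mix(d, b, c))  →  g(g(b, b, b), g(c, b, b), mix(b, c, d))
  Sort arguments:  mix(a, b, c, d, g(g(b, b, b), g(c, b, b), mix(b, c, d)), g(g(b, d, d), mix(a, d), mix(a, b, c)), g(mix(a, c), mix(a, b, c), mix(b, d)))
  Put back:  g(g(g(g(mix(a, b, c, d, g(g(b, b, b), g(c, b, b), mix(b, c, d)), g(g(b, d, d), mix(a, d), mix(a, b, c)), g(mix(a, c), mix(a, b, c), mix(b, d))), mix(a, b, c, d, g(c, c, b), g(d, c, d)), a), c, a), d, a), b, b)
Right:  g(g(g(g(mix(d, mix(g(mix(c, a), mix(a, b, c), mix(d, b)), g(g(b, b, b), g(c, b, b), mix(d, c, b))), g(g(b, d, d), mix(d, a), mix(c, b, a)), mix(a, c), b), mix(mix(mix(g(d, c, d), d), b), g(c, c, b), a, c), a), c, a), d, a), b, b)
  Work inside:  mix(d, mix(g(mix(c, a), mix(a, b, c), mix(d, b)), g(g(b, b, b), g(c, b, b), mix(d, c, b))), g(g(b, d, d), mix(d, a), mix(c, b, a)), mix(a, c), b)
  Flatten:  mix(d, g(mix(c, a), mix(a, b, c), mix(d, b)), g(g(b, b, b), g(c, b, b), mix(d, c, b)), g(g(b, d, d), mix(d, a), mix(c, b, a)), a, c, b)
  Canonicalize subterm:  g(mix(c, a), mix(a, b, c), mix(d, b))  →  g(mix(a, c), mix(a, b, c), mix(b, d))
  Simplify inside:  g(g(b, b, b), g(c, b, b), mix(d, c, b))  →  g(g(b, b, b), g(c, b, b), mix(b, c, d))
  Inside:  g(g(b, d, d), mix(d, a), mix(c, b, a))  →  g(g(b, d, d), mix(a, d), mix(a, b, c))
  Order the arguments:  mix(a, b, c, d, g(g(b, b, b), g(c, b, b), mix(b, c, d)), g(g(b, d, d), mix(a, d), mix(a, b, c)), g(mix(a, c), mix(a, b, c), mix(b, d)))
  Put back:  g(g(g(g(mix(a, b, c, d, g(g(b, b, b), g(c, b, b), mix(b, c, d)), g(g(b, d, d), mix(a, d), mix(a, b, c)), g(mix(a, c), mix(a, b, c), mix(b, d))), mix(a, b, c, d, g(c, c, b), g(d, c, d)), a), c, a), d, a), b, b)

Answer: yes — both canonical forms are g(g(g(g(mix(a, b, c, d, g(g(b, b, b), g(c, b, b), mix(b, c, d)), g(g(b, d, d), mix(a, d), mix(a, b, c)), g(mix(a, c), mix(a, b, c), mix(b, d))), mix(a, b, c, d, g(c, c, b), g(d, c, d)), a), c, a), d, a), b, b)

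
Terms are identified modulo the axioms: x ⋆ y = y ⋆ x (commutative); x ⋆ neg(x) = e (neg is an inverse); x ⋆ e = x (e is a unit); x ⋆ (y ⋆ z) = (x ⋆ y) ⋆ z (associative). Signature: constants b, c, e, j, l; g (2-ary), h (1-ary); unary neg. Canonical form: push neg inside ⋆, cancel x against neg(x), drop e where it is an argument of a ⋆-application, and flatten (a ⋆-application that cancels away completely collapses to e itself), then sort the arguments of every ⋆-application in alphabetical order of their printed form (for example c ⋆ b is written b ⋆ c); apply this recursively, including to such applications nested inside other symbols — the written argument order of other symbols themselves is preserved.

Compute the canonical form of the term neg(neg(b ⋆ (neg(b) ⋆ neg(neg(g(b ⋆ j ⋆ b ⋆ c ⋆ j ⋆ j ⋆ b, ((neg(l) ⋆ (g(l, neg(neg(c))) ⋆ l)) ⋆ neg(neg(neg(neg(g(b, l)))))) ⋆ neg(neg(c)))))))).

Push neg inside:  distribute neg over ⋆ and collapse double neg
Inverses cancel:  b cancels
Combine occurrences:  g(b ⋆ b ⋆ b ⋆ c ⋆ j ⋆ j ⋆ j, c ⋆ g(b, l) ⋆ g(l, c))

Answer: g(b ⋆ b ⋆ b ⋆ c ⋆ j ⋆ j ⋆ j, c ⋆ g(b, l) ⋆ g(l, c))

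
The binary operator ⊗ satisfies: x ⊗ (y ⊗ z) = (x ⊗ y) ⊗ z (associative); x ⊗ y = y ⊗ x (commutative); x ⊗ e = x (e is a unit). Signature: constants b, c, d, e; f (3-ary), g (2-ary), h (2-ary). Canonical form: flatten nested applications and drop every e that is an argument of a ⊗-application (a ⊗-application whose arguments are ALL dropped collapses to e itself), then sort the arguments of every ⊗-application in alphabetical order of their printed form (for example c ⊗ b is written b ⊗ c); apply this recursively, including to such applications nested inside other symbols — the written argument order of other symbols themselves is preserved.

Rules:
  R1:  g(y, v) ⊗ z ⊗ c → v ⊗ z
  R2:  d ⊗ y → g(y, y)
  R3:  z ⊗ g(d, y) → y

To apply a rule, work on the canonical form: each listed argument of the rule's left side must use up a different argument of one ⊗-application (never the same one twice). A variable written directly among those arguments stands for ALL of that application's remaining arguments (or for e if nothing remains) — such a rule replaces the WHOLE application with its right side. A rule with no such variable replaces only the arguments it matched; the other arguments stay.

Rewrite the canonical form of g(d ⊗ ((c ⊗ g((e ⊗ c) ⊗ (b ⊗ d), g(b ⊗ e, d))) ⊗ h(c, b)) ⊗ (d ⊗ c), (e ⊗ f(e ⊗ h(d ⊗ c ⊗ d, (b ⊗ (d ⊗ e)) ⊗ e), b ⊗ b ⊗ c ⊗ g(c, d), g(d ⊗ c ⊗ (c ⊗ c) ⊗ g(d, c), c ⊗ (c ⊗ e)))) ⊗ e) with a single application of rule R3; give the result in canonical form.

Answer: g(c ⊗ c ⊗ d ⊗ d ⊗ g(b ⊗ c ⊗ d, g(b, d)) ⊗ h(c, b), f(h(c ⊗ d ⊗ d, b ⊗ d), b ⊗ b ⊗ c ⊗ g(c, d), g(c, c ⊗ c)))

Derivation:
Canonical form:  g(c ⊗ c ⊗ d ⊗ d ⊗ g(b ⊗ c ⊗ d, g(b, d)) ⊗ h(c, b), f(h(c ⊗ d ⊗ d, b ⊗ d), b ⊗ b ⊗ c ⊗ g(c, d), g(c ⊗ c ⊗ c ⊗ d ⊗ g(d, c), c ⊗ c)))
Match R3:  consume g(d, c);  y := c, z := c ⊗ c ⊗ c ⊗ d
The extension variable absorbs all remaining arguments, so the whole application is rewritten.
Giving:  g(c ⊗ c ⊗ d ⊗ d ⊗ g(b ⊗ c ⊗ d, g(b, d)) ⊗ h(c, b), f(h(c ⊗ d ⊗ d, b ⊗ d), b ⊗ b ⊗ c ⊗ g(c, d), g(c, c ⊗ c)))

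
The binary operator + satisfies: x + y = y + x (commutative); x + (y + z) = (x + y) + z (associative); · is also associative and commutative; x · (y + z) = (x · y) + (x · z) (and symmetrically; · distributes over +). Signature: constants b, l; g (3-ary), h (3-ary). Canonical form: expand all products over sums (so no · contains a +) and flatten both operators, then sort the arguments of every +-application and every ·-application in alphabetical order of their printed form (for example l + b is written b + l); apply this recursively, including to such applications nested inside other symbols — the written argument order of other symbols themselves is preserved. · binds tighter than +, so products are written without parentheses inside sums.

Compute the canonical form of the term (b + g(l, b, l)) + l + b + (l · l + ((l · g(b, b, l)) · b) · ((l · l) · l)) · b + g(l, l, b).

Answer: b + b + b · b · g(b, b, l) · l · l · l · l + b · l · l + g(l, b, l) + g(l, l, b) + l

Derivation:
Distribute:  b + g(l, b, l) + l + b + b · l · l + b · b · g(b, b, l) · l · l · l · l + g(l, l, b)
Sort arguments:  b + b + b · b · g(b, b, l) · l · l · l · l + b · l · l + g(l, b, l) + g(l, l, b) + l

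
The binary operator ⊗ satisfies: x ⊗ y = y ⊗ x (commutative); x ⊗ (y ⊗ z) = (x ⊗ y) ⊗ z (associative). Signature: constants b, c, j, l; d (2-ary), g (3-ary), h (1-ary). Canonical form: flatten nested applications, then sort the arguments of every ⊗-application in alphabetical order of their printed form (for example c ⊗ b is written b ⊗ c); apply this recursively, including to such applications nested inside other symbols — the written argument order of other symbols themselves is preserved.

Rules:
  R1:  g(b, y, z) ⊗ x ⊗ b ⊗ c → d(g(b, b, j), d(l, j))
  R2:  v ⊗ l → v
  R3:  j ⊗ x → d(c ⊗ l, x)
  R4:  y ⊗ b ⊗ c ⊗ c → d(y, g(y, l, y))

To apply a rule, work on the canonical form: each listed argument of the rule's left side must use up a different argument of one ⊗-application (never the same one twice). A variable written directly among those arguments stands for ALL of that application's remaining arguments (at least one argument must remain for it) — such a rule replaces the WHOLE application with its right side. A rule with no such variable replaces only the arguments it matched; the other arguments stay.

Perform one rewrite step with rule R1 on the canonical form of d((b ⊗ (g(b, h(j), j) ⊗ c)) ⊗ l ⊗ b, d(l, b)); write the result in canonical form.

Answer: d(d(g(b, b, j), d(l, j)), d(l, b))

Derivation:
Canonical form:  d(b ⊗ b ⊗ c ⊗ g(b, h(j), j) ⊗ l, d(l, b))
Apply R1:  consuming b, c, g(b, h(j), j);  x := b ⊗ l, y := h(j), z := j
The extension variable absorbs all remaining arguments, so the whole application is rewritten.
Result:  d(d(g(b, b, j), d(l, j)), d(l, b))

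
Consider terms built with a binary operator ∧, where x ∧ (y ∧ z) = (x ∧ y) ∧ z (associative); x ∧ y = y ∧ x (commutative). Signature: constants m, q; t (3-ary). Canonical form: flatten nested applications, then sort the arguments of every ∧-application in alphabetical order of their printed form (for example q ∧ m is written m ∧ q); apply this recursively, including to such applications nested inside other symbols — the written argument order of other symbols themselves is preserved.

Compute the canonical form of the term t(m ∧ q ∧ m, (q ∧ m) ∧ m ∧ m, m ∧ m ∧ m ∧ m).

Work inside:  (q ∧ m) ∧ m ∧ m
Merge nested applications:  q ∧ m ∧ m ∧ m
Sort arguments:  m ∧ m ∧ m ∧ q
Reassemble:  t(m ∧ m ∧ q, m ∧ m ∧ m ∧ q, m ∧ m ∧ m ∧ m)

Answer: t(m ∧ m ∧ q, m ∧ m ∧ m ∧ q, m ∧ m ∧ m ∧ m)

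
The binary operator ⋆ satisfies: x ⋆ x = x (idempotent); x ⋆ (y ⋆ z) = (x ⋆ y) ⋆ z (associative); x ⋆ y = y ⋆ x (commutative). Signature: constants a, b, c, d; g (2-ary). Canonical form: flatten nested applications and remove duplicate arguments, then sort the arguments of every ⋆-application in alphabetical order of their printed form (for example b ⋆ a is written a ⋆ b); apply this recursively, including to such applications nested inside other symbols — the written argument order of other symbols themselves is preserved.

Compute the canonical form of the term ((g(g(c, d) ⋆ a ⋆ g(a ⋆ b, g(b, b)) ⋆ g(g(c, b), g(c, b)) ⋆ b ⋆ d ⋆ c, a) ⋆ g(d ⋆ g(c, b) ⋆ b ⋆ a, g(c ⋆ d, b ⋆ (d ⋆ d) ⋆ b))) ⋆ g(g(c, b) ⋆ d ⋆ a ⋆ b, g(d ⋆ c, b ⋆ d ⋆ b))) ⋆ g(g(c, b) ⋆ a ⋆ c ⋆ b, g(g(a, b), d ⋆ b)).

Answer: g(a ⋆ b ⋆ c ⋆ d ⋆ g(a ⋆ b, g(b, b)) ⋆ g(c, d) ⋆ g(g(c, b), g(c, b)), a) ⋆ g(a ⋆ b ⋆ c ⋆ g(c, b), g(g(a, b), b ⋆ d)) ⋆ g(a ⋆ b ⋆ d ⋆ g(c, b), g(c ⋆ d, b ⋆ d))

Derivation:
Merge nested applications:  g(g(c, d) ⋆ a ⋆ g(a ⋆ b, g(b, b)) ⋆ g(g(c, b), g(c, b)) ⋆ b ⋆ d ⋆ c, a) ⋆ g(d ⋆ g(c, b) ⋆ b ⋆ a, g(c ⋆ d, b ⋆ (d ⋆ d) ⋆ b)) ⋆ g(g(c, b) ⋆ d ⋆ a ⋆ b, g(d ⋆ c, b ⋆ d ⋆ b)) ⋆ g(g(c, b) ⋆ a ⋆ c ⋆ b, g(g(a, b), d ⋆ b))
Simplify inside:  g(g(c, d) ⋆ a ⋆ g(a ⋆ b, g(b, b)) ⋆ g(g(c, b), g(c, b)) ⋆ b ⋆ d ⋆ c, a)  →  g(a ⋆ b ⋆ c ⋆ d ⋆ g(a ⋆ b, g(b, b)) ⋆ g(c, d) ⋆ g(g(c, b), g(c, b)), a)
Inside:  g(d ⋆ g(c, b) ⋆ b ⋆ a, g(c ⋆ d, b ⋆ (d ⋆ d) ⋆ b))  →  g(a ⋆ b ⋆ d ⋆ g(c, b), g(c ⋆ d, b ⋆ d))
Simplify inside:  g(g(c, b) ⋆ d ⋆ a ⋆ b, g(d ⋆ c, b ⋆ d ⋆ b))  →  g(a ⋆ b ⋆ d ⋆ g(c, b), g(c ⋆ d, b ⋆ d))
Idempotence:  drop duplicate g(a ⋆ b ⋆ d ⋆ g(c, b), g(c ⋆ d, b ⋆ d))
Order the arguments:  g(a ⋆ b ⋆ c ⋆ d ⋆ g(a ⋆ b, g(b, b)) ⋆ g(c, d) ⋆ g(g(c, b), g(c, b)), a) ⋆ g(a ⋆ b ⋆ c ⋆ g(c, b), g(g(a, b), b ⋆ d)) ⋆ g(a ⋆ b ⋆ d ⋆ g(c, b), g(c ⋆ d, b ⋆ d))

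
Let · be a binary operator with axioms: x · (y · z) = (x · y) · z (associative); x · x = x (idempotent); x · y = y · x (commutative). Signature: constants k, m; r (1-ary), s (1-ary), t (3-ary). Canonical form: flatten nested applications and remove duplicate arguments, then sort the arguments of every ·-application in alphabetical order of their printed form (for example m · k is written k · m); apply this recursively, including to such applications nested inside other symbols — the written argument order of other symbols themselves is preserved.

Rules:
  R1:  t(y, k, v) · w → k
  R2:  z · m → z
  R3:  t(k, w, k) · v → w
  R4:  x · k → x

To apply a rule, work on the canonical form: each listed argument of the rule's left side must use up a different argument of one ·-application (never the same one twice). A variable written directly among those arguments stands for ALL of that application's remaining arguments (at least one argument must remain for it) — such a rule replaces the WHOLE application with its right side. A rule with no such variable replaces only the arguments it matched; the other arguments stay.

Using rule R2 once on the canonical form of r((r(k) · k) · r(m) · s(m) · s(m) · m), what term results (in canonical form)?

Canonical form:  r(k · m · r(k) · r(m) · s(m))
Match R2:  consume m;  z := k · r(k) · r(m) · s(m)
The extension variable absorbs all remaining arguments, so the whole application is rewritten.
Giving:  r(k · r(k) · r(m) · s(m))

Answer: r(k · r(k) · r(m) · s(m))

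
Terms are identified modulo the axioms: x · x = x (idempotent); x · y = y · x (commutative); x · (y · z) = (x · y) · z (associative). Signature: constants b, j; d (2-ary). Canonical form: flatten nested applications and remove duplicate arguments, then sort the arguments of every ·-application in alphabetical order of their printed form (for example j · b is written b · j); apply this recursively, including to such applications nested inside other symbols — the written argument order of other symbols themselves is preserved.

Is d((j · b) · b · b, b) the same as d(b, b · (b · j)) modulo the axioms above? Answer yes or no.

Answer: no — d(b · j, b) vs d(b, b · j)

Derivation:
Left:  d((j · b) · b · b, b)
  Work inside:  (j · b) · b · b
  Flatten:  j · b · b · b
  Idempotence:  drop duplicate b, b
  Order the arguments:  b · j
  Put back:  d(b · j, b)
Right:  d(b, b · (b · j))
  Descend into:  b · (b · j)
  Merge nested applications:  b · b · j
  Idempotence:  drop duplicate b
  Sort:  b · j
  Reassemble:  d(b, b · j)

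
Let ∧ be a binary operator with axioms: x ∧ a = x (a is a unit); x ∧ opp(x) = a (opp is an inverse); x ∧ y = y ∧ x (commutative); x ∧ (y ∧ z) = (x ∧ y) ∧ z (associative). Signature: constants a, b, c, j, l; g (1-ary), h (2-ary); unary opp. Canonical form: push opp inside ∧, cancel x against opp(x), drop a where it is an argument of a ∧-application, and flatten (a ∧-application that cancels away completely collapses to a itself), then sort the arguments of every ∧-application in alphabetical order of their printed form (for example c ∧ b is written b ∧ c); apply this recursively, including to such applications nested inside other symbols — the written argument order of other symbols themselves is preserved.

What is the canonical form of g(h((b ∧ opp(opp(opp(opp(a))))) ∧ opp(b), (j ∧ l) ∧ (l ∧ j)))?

Descend into:  (b ∧ opp(opp(opp(opp(a))))) ∧ opp(b)
Push opp inside:  distribute opp over ∧ and collapse double opp
Cancel:  b cancels
Sort arguments:  a
Put back:  g(h(a, j ∧ j ∧ l ∧ l))

Answer: g(h(a, j ∧ j ∧ l ∧ l))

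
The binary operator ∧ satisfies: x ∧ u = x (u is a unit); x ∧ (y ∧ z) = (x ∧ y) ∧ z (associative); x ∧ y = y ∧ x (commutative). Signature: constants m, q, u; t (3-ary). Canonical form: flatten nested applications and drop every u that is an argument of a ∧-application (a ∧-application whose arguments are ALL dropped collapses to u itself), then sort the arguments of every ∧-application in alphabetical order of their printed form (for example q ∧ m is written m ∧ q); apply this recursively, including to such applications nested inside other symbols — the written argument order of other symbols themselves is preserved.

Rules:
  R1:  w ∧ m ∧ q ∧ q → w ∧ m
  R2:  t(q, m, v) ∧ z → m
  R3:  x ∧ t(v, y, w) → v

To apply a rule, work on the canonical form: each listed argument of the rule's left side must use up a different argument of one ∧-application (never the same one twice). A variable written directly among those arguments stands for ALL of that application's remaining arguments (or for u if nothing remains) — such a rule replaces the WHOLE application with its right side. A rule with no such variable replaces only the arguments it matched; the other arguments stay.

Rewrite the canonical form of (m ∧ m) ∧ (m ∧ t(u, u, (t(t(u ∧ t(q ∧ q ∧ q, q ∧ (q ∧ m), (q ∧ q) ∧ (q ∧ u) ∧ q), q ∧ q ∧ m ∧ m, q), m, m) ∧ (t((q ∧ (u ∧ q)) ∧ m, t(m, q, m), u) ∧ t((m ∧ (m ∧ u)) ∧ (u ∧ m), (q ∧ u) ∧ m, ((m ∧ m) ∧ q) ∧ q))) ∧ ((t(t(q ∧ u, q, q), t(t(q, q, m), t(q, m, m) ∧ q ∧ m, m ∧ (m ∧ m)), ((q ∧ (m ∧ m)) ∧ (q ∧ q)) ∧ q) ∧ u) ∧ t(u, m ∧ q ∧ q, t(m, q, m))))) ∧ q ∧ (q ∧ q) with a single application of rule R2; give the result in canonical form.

Answer: m ∧ m ∧ m ∧ q ∧ q ∧ q ∧ t(u, u, t(m ∧ m ∧ m, m ∧ q, m ∧ m ∧ q ∧ q) ∧ t(m ∧ q ∧ q, t(m, q, m), u) ∧ t(t(q, q, q), t(t(q, q, m), m, m ∧ m ∧ m), m ∧ m ∧ q ∧ q ∧ q ∧ q) ∧ t(t(t(q ∧ q ∧ q, m ∧ q ∧ q, q ∧ q ∧ q ∧ q), m ∧ m ∧ q ∧ q, q), m, m) ∧ t(u, m ∧ q ∧ q, t(m, q, m)))

Derivation:
Canonical form:  m ∧ m ∧ m ∧ q ∧ q ∧ q ∧ t(u, u, t(m ∧ m ∧ m, m ∧ q, m ∧ m ∧ q ∧ q) ∧ t(m ∧ q ∧ q, t(m, q, m), u) ∧ t(t(q, q, q), t(t(q, q, m), m ∧ q ∧ t(q, m, m), m ∧ m ∧ m), m ∧ m ∧ q ∧ q ∧ q ∧ q) ∧ t(t(t(q ∧ q ∧ q, m ∧ q ∧ q, q ∧ q ∧ q ∧ q), m ∧ m ∧ q ∧ q, q), m, m) ∧ t(u, m ∧ q ∧ q, t(m, q, m)))
Apply R2:  consuming t(q, m, m);  v := m, z := m ∧ q
The extension variable absorbs all remaining arguments, so the whole application is rewritten.
Giving:  m ∧ m ∧ m ∧ q ∧ q ∧ q ∧ t(u, u, t(m ∧ m ∧ m, m ∧ q, m ∧ m ∧ q ∧ q) ∧ t(m ∧ q ∧ q, t(m, q, m), u) ∧ t(t(q, q, q), t(t(q, q, m), m, m ∧ m ∧ m), m ∧ m ∧ q ∧ q ∧ q ∧ q) ∧ t(t(t(q ∧ q ∧ q, m ∧ q ∧ q, q ∧ q ∧ q ∧ q), m ∧ m ∧ q ∧ q, q), m, m) ∧ t(u, m ∧ q ∧ q, t(m, q, m)))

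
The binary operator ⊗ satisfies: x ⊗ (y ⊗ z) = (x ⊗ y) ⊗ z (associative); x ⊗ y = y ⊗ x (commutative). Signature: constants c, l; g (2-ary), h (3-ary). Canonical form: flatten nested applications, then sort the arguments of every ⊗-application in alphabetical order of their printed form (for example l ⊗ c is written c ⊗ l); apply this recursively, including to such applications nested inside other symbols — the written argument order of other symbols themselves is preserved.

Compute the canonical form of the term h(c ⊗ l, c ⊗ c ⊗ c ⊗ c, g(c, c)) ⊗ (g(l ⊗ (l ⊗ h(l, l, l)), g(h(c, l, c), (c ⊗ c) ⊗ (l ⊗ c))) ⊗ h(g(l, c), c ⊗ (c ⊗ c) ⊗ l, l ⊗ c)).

Un-nest:  h(c ⊗ l, c ⊗ c ⊗ c ⊗ c, g(c, c)) ⊗ g(l ⊗ (l ⊗ h(l, l, l)), g(h(c, l, c), (c ⊗ c) ⊗ (l ⊗ c))) ⊗ h(g(l, c), c ⊗ (c ⊗ c) ⊗ l, l ⊗ c)
Canonicalize subterm:  g(l ⊗ (l ⊗ h(l, l, l)), g(h(c, l, c), (c ⊗ c) ⊗ (l ⊗ c)))  →  g(h(l, l, l) ⊗ l ⊗ l, g(h(c, l, c), c ⊗ c ⊗ c ⊗ l))
Simplify inside:  h(g(l, c), c ⊗ (c ⊗ c) ⊗ l, l ⊗ c)  →  h(g(l, c), c ⊗ c ⊗ c ⊗ l, c ⊗ l)
Sort arguments:  g(h(l, l, l) ⊗ l ⊗ l, g(h(c, l, c), c ⊗ c ⊗ c ⊗ l)) ⊗ h(c ⊗ l, c ⊗ c ⊗ c ⊗ c, g(c, c)) ⊗ h(g(l, c), c ⊗ c ⊗ c ⊗ l, c ⊗ l)

Answer: g(h(l, l, l) ⊗ l ⊗ l, g(h(c, l, c), c ⊗ c ⊗ c ⊗ l)) ⊗ h(c ⊗ l, c ⊗ c ⊗ c ⊗ c, g(c, c)) ⊗ h(g(l, c), c ⊗ c ⊗ c ⊗ l, c ⊗ l)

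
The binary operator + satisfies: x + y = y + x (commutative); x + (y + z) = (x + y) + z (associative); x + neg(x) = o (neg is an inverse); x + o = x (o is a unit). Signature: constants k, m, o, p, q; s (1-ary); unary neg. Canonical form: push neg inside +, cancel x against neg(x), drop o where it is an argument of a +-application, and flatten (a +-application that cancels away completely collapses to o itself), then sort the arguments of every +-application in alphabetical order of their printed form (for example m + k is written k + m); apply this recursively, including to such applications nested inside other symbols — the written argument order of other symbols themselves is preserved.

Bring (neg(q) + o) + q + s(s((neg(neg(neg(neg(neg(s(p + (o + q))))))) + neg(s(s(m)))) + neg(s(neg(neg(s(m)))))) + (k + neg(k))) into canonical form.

Answer: s(s(neg(s(p + q)) + neg(s(s(m))) + neg(s(s(m)))))

Derivation:
Push neg inside:  distribute neg over + and collapse double neg
Cancel inverse pairs:  q cancels
Collect terms:  s(s(neg(s(p + q)) + neg(s(s(m))) + neg(s(s(m)))))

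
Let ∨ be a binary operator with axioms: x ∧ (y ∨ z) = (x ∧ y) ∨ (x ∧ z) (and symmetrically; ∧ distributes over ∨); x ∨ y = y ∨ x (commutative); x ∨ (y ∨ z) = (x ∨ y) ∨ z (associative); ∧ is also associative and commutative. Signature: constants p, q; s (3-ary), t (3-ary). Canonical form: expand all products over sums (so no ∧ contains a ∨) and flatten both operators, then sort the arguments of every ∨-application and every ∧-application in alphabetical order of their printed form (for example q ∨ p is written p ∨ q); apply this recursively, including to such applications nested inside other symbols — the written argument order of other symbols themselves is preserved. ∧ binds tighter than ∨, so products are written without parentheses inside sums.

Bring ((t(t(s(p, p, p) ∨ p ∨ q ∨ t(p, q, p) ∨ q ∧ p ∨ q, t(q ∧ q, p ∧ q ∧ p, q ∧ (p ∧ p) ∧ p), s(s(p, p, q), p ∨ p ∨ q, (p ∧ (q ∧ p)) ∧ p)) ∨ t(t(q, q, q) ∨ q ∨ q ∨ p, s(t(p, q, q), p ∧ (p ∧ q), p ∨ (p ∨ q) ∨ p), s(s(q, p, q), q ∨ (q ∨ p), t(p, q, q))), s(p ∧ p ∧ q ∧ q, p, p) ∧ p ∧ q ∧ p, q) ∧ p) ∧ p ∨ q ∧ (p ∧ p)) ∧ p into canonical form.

Expand:  p ∧ p ∧ p ∧ t(t(p ∨ p ∧ q ∨ q ∨ q ∨ s(p, p, p) ∨ t(p, q, p), t(q ∧ q, p ∧ p ∧ q, p ∧ p ∧ p ∧ q), s(s(p, p, q), p ∨ p ∨ q, p ∧ p ∧ p ∧ q)) ∨ t(p ∨ q ∨ q ∨ t(q, q, q), s(t(p, q, q), p ∧ p ∧ q, p ∨ p ∨ p ∨ q), s(s(q, p, q), p ∨ q ∨ q, t(p, q, q))), p ∧ p ∧ q ∧ s(p ∧ p ∧ q ∧ q, p, p), q) ∨ p ∧ p ∧ p ∧ q
Order the arguments:  p ∧ p ∧ p ∧ q ∨ p ∧ p ∧ p ∧ t(t(p ∨ p ∧ q ∨ q ∨ q ∨ s(p, p, p) ∨ t(p, q, p), t(q ∧ q, p ∧ p ∧ q, p ∧ p ∧ p ∧ q), s(s(p, p, q), p ∨ p ∨ q, p ∧ p ∧ p ∧ q)) ∨ t(p ∨ q ∨ q ∨ t(q, q, q), s(t(p, q, q), p ∧ p ∧ q, p ∨ p ∨ p ∨ q), s(s(q, p, q), p ∨ q ∨ q, t(p, q, q))), p ∧ p ∧ q ∧ s(p ∧ p ∧ q ∧ q, p, p), q)

Answer: p ∧ p ∧ p ∧ q ∨ p ∧ p ∧ p ∧ t(t(p ∨ p ∧ q ∨ q ∨ q ∨ s(p, p, p) ∨ t(p, q, p), t(q ∧ q, p ∧ p ∧ q, p ∧ p ∧ p ∧ q), s(s(p, p, q), p ∨ p ∨ q, p ∧ p ∧ p ∧ q)) ∨ t(p ∨ q ∨ q ∨ t(q, q, q), s(t(p, q, q), p ∧ p ∧ q, p ∨ p ∨ p ∨ q), s(s(q, p, q), p ∨ q ∨ q, t(p, q, q))), p ∧ p ∧ q ∧ s(p ∧ p ∧ q ∧ q, p, p), q)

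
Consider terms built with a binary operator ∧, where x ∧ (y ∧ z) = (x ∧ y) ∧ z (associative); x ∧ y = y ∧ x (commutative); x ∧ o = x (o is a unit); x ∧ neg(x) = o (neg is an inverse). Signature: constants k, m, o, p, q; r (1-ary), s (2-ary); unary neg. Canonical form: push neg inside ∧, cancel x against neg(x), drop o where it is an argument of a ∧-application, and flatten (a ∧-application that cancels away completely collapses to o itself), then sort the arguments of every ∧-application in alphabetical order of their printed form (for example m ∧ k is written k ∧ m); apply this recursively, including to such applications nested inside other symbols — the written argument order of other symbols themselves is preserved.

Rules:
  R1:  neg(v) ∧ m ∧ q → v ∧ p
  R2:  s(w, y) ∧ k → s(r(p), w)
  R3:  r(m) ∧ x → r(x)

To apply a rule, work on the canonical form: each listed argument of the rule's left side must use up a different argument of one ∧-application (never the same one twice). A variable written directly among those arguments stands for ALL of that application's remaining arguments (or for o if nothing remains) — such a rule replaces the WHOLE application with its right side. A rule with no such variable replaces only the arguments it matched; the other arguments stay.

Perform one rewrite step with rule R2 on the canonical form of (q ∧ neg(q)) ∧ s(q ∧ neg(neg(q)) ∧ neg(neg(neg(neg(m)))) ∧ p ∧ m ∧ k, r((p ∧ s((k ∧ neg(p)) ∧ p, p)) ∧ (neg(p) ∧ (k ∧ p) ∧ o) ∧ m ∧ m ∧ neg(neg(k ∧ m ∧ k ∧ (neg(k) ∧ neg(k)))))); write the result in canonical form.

Answer: s(k ∧ m ∧ m ∧ p ∧ q ∧ q, r(m ∧ m ∧ m ∧ p ∧ s(r(p), k)))

Derivation:
Canonical form:  s(k ∧ m ∧ m ∧ p ∧ q ∧ q, r(k ∧ m ∧ m ∧ m ∧ p ∧ s(k, p)))
Match R2:  consume k, s(k, p);  w := k, y := p
Result:  s(k ∧ m ∧ m ∧ p ∧ q ∧ q, r(m ∧ m ∧ m ∧ p ∧ s(r(p), k)))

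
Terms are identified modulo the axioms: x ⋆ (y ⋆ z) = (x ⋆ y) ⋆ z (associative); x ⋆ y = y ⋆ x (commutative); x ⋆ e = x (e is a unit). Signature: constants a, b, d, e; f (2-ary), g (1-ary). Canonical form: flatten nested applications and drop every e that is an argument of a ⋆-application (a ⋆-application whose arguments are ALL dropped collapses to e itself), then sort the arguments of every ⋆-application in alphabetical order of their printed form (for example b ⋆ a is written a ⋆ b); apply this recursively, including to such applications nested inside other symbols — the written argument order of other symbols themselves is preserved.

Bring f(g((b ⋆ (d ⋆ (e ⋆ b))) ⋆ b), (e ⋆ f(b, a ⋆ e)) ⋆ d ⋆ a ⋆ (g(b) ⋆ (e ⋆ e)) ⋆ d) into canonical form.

Answer: f(g(b ⋆ b ⋆ b ⋆ d), a ⋆ d ⋆ d ⋆ f(b, a) ⋆ g(b))

Derivation:
Descend into:  (e ⋆ f(b, a ⋆ e)) ⋆ d ⋆ a ⋆ (g(b) ⋆ (e ⋆ e)) ⋆ d
Un-nest:  e ⋆ f(b, a ⋆ e) ⋆ d ⋆ a ⋆ g(b) ⋆ e ⋆ e ⋆ d
Simplify inside:  f(b, a ⋆ e)  →  f(b, a)
Unit:  drop e (×3)
Sort:  a ⋆ d ⋆ d ⋆ f(b, a) ⋆ g(b)
Reassemble:  f(g(b ⋆ b ⋆ b ⋆ d), a ⋆ d ⋆ d ⋆ f(b, a) ⋆ g(b))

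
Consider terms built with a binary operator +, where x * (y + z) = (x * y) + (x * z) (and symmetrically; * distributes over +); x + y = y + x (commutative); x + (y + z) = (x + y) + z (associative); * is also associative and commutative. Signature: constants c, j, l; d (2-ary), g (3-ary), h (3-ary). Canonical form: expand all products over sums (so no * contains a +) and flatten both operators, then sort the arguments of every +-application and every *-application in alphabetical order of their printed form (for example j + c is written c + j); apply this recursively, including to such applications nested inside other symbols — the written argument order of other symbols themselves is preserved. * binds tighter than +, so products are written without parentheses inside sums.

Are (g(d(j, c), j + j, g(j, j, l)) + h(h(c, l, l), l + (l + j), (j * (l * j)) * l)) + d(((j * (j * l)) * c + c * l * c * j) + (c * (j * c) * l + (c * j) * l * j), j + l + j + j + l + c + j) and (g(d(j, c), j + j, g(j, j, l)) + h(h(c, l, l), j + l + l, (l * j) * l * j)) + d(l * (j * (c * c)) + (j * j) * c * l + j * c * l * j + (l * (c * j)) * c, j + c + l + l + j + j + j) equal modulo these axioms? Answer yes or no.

Answer: yes — both canonical forms are d(c * c * j * l + c * c * j * l + c * j * j * l + c * j * j * l, c + j + j + j + j + l + l) + g(d(j, c), j + j, g(j, j, l)) + h(h(c, l, l), j + l + l, j * j * l * l)

Derivation:
Left:  (g(d(j, c), j + j, g(j, j, l)) + h(h(c, l, l), l + (l + j), (j * (l * j)) * l)) + d(((j * (j * l)) * c + c * l * c * j) + (c * (j * c) * l + (c * j) * l * j), j + l + j + j + l + c + j)
  Merge nested applications:  g(d(j, c), j + j, g(j, j, l)) + h(h(c, l, l), j + l + l, j * j * l * l) + d(c * c * j * l + c * c * j * l + c * j * j * l + c * j * j * l, c + j + j + j + j + l + l)
  Sort:  d(c * c * j * l + c * c * j * l + c * j * j * l + c * j * j * l, c + j + j + j + j + l + l) + g(d(j, c), j + j, g(j, j, l)) + h(h(c, l, l), j + l + l, j * j * l * l)
Right:  (g(d(j, c), j + j, g(j, j, l)) + h(h(c, l, l), j + l + l, (l * j) * l * j)) + d(l * (j * (c * c)) + (j * j) * c * l + j * c * l * j + (l * (c * j)) * c, j + c + l + l + j + j + j)
  Merge nested applications:  g(d(j, c), j + j, g(j, j, l)) + h(h(c, l, l), j + l + l, j * j * l * l) + d(c * c * j * l + c * c * j * l + c * j * j * l + c * j * j * l, c + j + j + j + j + l + l)
  Sort arguments:  d(c * c * j * l + c * c * j * l + c * j * j * l + c * j * j * l, c + j + j + j + j + l + l) + g(d(j, c), j + j, g(j, j, l)) + h(h(c, l, l), j + l + l, j * j * l * l)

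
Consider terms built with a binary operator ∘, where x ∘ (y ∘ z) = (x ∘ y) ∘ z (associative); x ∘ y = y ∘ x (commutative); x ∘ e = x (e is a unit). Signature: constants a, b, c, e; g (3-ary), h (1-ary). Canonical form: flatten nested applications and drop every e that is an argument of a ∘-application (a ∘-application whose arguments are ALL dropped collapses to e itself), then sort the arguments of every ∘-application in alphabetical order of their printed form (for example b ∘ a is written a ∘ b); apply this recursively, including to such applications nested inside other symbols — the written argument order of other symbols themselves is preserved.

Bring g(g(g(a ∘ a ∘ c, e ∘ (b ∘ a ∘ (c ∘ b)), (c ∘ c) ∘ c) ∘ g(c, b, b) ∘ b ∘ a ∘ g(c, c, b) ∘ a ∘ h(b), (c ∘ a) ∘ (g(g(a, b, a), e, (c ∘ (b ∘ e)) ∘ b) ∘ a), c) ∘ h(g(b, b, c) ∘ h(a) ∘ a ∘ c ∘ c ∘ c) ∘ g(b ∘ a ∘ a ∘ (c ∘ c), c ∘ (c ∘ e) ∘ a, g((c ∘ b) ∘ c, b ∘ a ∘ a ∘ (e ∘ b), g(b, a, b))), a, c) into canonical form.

Focus inside:  g(g(a ∘ a ∘ c, e ∘ (b ∘ a ∘ (c ∘ b)), (c ∘ c) ∘ c) ∘ g(c, b, b) ∘ b ∘ a ∘ g(c, c, b) ∘ a ∘ h(b), (c ∘ a) ∘ (g(g(a, b, a), e, (c ∘ (b ∘ e)) ∘ b) ∘ a), c) ∘ h(g(b, b, c) ∘ h(a) ∘ a ∘ c ∘ c ∘ c) ∘ g(b ∘ a ∘ a ∘ (c ∘ c), c ∘ (c ∘ e) ∘ a, g((c ∘ b) ∘ c, b ∘ a ∘ a ∘ (e ∘ b), g(b, a, b)))
Simplify inside:  g(g(a ∘ a ∘ c, e ∘ (b ∘ a ∘ (c ∘ b)), (c ∘ c) ∘ c) ∘ g(c, b, b) ∘ b ∘ a ∘ g(c, c, b) ∘ a ∘ h(b), (c ∘ a) ∘ (g(g(a, b, a), e, (c ∘ (b ∘ e)) ∘ b) ∘ a), c)  →  g(a ∘ a ∘ b ∘ g(a ∘ a ∘ c, a ∘ b ∘ b ∘ c, c ∘ c ∘ c) ∘ g(c, b, b) ∘ g(c, c, b) ∘ h(b), a ∘ a ∘ c ∘ g(g(a, b, a), e, b ∘ b ∘ c), c)
Inside:  h(g(b, b, c) ∘ h(a) ∘ a ∘ c ∘ c ∘ c)  →  h(a ∘ c ∘ c ∘ c ∘ g(b, b, c) ∘ h(a))
Inside:  g(b ∘ a ∘ a ∘ (c ∘ c), c ∘ (c ∘ e) ∘ a, g((c ∘ b) ∘ c, b ∘ a ∘ a ∘ (e ∘ b), g(b, a, b)))  →  g(a ∘ a ∘ b ∘ c ∘ c, a ∘ c ∘ c, g(b ∘ c ∘ c, a ∘ a ∘ b ∘ b, g(b, a, b)))
Sort arguments:  g(a ∘ a ∘ b ∘ c ∘ c, a ∘ c ∘ c, g(b ∘ c ∘ c, a ∘ a ∘ b ∘ b, g(b, a, b))) ∘ g(a ∘ a ∘ b ∘ g(a ∘ a ∘ c, a ∘ b ∘ b ∘ c, c ∘ c ∘ c) ∘ g(c, b, b) ∘ g(c, c, b) ∘ h(b), a ∘ a ∘ c ∘ g(g(a, b, a), e, b ∘ b ∘ c), c) ∘ h(a ∘ c ∘ c ∘ c ∘ g(b, b, c) ∘ h(a))
Reassemble:  g(g(a ∘ a ∘ b ∘ c ∘ c, a ∘ c ∘ c, g(b ∘ c ∘ c, a ∘ a ∘ b ∘ b, g(b, a, b))) ∘ g(a ∘ a ∘ b ∘ g(a ∘ a ∘ c, a ∘ b ∘ b ∘ c, c ∘ c ∘ c) ∘ g(c, b, b) ∘ g(c, c, b) ∘ h(b), a ∘ a ∘ c ∘ g(g(a, b, a), e, b ∘ b ∘ c), c) ∘ h(a ∘ c ∘ c ∘ c ∘ g(b, b, c) ∘ h(a)), a, c)

Answer: g(g(a ∘ a ∘ b ∘ c ∘ c, a ∘ c ∘ c, g(b ∘ c ∘ c, a ∘ a ∘ b ∘ b, g(b, a, b))) ∘ g(a ∘ a ∘ b ∘ g(a ∘ a ∘ c, a ∘ b ∘ b ∘ c, c ∘ c ∘ c) ∘ g(c, b, b) ∘ g(c, c, b) ∘ h(b), a ∘ a ∘ c ∘ g(g(a, b, a), e, b ∘ b ∘ c), c) ∘ h(a ∘ c ∘ c ∘ c ∘ g(b, b, c) ∘ h(a)), a, c)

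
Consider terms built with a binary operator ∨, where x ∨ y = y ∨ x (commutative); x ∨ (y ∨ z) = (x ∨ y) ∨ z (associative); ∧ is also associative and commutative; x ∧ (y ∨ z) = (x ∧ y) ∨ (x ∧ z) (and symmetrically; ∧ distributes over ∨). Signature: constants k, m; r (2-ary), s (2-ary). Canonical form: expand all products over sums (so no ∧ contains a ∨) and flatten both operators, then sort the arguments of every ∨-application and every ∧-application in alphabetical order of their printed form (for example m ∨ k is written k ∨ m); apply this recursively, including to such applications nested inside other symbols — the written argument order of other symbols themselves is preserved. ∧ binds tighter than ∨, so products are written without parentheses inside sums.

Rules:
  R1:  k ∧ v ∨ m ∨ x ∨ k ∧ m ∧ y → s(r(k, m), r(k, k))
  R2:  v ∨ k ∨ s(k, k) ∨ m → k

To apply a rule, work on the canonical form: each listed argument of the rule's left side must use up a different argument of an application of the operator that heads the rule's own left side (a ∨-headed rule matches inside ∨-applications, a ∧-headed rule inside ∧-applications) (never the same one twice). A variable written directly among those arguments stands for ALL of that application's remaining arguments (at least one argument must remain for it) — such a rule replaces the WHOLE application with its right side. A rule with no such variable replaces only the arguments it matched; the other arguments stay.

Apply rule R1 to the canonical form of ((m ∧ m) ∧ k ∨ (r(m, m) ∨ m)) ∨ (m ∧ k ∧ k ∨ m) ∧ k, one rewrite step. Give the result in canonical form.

Answer: s(r(k, m), r(k, k))

Derivation:
Canonical form:  k ∧ k ∧ k ∧ m ∨ k ∧ m ∨ k ∧ m ∧ m ∨ m ∨ r(m, m)
Apply R1:  consuming k ∧ k ∧ k ∧ m, k ∧ m ∧ m, m;  v := k ∧ k ∧ m, x := k ∧ m ∨ r(m, m), y := m
Every leftover argument binds to the variable; the entire application is replaced.
New term:  s(r(k, m), r(k, k))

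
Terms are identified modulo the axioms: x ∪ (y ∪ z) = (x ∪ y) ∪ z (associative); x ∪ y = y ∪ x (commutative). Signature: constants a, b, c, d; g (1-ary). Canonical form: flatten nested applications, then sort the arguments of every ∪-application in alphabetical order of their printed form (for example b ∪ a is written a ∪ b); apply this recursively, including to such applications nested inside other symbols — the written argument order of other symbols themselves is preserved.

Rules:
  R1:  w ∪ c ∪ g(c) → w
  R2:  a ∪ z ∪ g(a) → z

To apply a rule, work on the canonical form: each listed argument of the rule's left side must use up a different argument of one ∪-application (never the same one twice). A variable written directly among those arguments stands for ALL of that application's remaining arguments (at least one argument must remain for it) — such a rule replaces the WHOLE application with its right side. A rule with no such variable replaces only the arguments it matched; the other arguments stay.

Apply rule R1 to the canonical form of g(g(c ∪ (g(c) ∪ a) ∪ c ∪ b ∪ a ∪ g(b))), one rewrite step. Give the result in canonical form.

Canonical form:  g(g(a ∪ a ∪ b ∪ c ∪ c ∪ g(b) ∪ g(c)))
Apply R1:  consuming c, g(c);  w := a ∪ a ∪ b ∪ c ∪ g(b)
Every leftover argument binds to the variable; the entire application is replaced.
New term:  g(g(a ∪ a ∪ b ∪ c ∪ g(b)))

Answer: g(g(a ∪ a ∪ b ∪ c ∪ g(b)))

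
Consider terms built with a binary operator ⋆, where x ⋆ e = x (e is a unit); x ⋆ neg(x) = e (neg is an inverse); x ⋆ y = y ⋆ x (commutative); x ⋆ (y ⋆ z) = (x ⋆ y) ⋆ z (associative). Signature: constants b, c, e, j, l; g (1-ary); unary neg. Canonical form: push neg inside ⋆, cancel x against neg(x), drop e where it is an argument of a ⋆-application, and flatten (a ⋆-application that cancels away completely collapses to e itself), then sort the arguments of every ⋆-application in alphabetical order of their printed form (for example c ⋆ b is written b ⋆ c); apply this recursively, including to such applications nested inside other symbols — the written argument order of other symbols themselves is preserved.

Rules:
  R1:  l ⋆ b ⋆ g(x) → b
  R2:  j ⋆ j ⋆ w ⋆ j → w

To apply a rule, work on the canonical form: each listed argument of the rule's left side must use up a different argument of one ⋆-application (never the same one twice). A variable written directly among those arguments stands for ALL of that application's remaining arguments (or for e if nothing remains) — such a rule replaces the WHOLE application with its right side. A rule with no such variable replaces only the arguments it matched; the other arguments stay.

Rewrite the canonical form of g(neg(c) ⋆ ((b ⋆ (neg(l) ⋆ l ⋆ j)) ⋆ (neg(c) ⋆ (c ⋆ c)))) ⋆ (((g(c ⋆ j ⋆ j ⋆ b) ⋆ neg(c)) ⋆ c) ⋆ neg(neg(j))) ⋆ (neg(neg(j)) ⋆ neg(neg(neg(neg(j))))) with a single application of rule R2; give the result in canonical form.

Answer: g(b ⋆ c ⋆ j ⋆ j) ⋆ g(b ⋆ j)

Derivation:
Canonical form:  g(b ⋆ c ⋆ j ⋆ j) ⋆ g(b ⋆ j) ⋆ j ⋆ j ⋆ j
Match R2:  consume j, j, j;  w := g(b ⋆ c ⋆ j ⋆ j) ⋆ g(b ⋆ j)
Every leftover argument binds to the variable; the entire application is replaced.
Result:  g(b ⋆ c ⋆ j ⋆ j) ⋆ g(b ⋆ j)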